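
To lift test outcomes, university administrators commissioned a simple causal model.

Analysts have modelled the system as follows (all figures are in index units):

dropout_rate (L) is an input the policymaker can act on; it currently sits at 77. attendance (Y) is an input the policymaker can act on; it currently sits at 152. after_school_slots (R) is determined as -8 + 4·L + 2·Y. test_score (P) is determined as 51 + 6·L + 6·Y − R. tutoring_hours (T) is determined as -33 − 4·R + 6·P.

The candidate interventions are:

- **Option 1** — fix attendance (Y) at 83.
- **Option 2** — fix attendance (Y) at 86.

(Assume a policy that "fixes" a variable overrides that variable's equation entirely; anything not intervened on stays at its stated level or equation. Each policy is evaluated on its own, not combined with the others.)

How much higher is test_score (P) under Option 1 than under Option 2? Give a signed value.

Option 1 (Y := 83):
  L = 77
  Y = 83
  R = -8 + 4·77 + 2·83 = 466
  P = 51 + 6·77 + 6·83 − 466 = 545
Option 2 (Y := 86):
  L = 77
  Y = 86
  R = -8 + 4·77 + 2·86 = 472
  P = 51 + 6·77 + 6·86 − 472 = 557
P: 545 − 557 = -12

-12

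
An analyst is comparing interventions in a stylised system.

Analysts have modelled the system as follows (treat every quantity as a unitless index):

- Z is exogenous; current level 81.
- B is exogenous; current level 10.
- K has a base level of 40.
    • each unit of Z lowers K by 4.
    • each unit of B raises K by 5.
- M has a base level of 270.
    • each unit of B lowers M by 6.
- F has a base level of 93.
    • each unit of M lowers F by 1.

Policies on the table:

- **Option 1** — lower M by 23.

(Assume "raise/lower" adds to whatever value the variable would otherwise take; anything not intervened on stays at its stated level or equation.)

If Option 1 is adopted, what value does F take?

-94

Option 1 (M − 23):
  B = 10
  M = 270 − 6·10 (−23 from intervention) = 187
  F = 93 − 187 = -94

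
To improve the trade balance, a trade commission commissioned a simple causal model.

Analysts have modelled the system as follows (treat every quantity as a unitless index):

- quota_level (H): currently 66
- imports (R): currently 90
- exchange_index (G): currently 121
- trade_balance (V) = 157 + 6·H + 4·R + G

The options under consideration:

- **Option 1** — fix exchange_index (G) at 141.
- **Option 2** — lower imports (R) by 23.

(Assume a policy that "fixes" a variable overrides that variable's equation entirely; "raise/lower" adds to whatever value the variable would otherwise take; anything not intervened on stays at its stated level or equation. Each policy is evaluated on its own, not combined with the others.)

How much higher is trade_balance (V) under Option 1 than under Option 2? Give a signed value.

Option 1 (G := 141):
  H = 66
  R = 90
  G = 141
  V = 157 + 6·66 + 4·90 + 141 = 1054
Option 2 (R − 23):
  H = 66
  R = 90 − 23 = 67
  G = 121
  V = 157 + 6·66 + 4·67 + 121 = 942
V: 1054 − 942 = 112

112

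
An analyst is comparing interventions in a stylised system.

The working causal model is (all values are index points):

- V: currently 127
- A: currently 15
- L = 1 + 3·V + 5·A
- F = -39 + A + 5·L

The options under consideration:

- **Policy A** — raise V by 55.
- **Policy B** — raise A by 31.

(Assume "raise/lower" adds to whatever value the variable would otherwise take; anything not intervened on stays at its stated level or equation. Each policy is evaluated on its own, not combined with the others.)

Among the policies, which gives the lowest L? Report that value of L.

612

Policy A (V + 55):
  V = 127 + 55 = 182
  A = 15
  L = 1 + 3·182 + 5·15 = 622
Policy B (A + 31):
  V = 127
  A = 15 + 31 = 46
  L = 1 + 3·127 + 5·46 = 612
Comparing — Policy A: L=622, Policy B: L=612. Lowest is 612 (Policy B).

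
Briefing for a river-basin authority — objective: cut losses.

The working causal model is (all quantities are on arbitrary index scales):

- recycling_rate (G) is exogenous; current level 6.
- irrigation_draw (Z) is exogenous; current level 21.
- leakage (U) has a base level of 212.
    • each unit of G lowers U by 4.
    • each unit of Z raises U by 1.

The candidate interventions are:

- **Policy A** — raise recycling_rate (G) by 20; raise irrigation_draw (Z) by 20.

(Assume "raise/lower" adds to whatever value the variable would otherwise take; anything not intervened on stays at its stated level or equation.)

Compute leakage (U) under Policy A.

Policy A (G + 20, Z + 20):
  G = 6 + 20 = 26
  Z = 21 + 20 = 41
  U = 212 − 4·26 + 41 = 149

149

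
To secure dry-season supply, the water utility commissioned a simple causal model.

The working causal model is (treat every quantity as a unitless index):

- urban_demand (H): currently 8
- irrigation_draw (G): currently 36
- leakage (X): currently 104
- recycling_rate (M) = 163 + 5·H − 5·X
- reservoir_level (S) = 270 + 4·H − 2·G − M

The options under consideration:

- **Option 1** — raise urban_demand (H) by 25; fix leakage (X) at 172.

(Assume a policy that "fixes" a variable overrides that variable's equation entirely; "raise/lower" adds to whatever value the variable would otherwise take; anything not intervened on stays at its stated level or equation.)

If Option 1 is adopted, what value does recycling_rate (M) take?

Option 1 (H + 25, X := 172):
  H = 8 + 25 = 33
  X = 172
  M = 163 + 5·33 − 5·172 = -532

-532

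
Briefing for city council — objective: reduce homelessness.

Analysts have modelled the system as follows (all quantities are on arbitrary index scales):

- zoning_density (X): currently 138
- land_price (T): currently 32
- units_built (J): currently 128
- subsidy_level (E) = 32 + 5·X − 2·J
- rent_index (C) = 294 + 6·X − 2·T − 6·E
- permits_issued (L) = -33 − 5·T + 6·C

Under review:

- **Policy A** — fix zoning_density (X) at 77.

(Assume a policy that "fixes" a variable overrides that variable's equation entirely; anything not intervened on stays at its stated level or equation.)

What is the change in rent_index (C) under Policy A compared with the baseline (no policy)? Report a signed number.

Baseline:
  X = 138
  T = 32
  J = 128
  E = 32 + 5·138 − 2·128 = 466
  C = 294 + 6·138 − 2·32 − 6·466 = -1738
Policy A (X := 77):
  X = 77
  T = 32
  J = 128
  E = 32 + 5·77 − 2·128 = 161
  C = 294 + 6·77 − 2·32 − 6·161 = -274
Change in C: -274 − (-1738) = 1464

1464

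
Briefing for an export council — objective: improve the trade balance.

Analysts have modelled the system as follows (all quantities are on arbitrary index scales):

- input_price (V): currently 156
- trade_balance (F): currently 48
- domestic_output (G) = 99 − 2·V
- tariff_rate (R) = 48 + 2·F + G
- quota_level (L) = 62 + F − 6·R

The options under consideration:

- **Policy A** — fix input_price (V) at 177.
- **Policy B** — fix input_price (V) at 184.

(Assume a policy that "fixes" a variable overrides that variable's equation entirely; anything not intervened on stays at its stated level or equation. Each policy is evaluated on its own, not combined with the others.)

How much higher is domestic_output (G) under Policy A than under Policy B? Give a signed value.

14

Policy A (V := 177):
  V = 177
  G = 99 − 2·177 = -255
Policy B (V := 184):
  V = 184
  G = 99 − 2·184 = -269
G: -255 − (-269) = 14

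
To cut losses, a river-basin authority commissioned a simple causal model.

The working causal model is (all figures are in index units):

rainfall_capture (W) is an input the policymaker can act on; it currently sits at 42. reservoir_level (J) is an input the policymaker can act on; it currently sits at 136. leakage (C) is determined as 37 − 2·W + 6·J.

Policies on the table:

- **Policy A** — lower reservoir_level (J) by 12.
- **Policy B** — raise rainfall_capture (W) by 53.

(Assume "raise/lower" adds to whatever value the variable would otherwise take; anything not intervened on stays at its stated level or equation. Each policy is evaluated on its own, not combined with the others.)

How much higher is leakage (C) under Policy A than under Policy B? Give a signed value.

34

Policy A (J − 12):
  W = 42
  J = 136 − 12 = 124
  C = 37 − 2·42 + 6·124 = 697
Policy B (W + 53):
  W = 42 + 53 = 95
  J = 136
  C = 37 − 2·95 + 6·136 = 663
C: 697 − 663 = 34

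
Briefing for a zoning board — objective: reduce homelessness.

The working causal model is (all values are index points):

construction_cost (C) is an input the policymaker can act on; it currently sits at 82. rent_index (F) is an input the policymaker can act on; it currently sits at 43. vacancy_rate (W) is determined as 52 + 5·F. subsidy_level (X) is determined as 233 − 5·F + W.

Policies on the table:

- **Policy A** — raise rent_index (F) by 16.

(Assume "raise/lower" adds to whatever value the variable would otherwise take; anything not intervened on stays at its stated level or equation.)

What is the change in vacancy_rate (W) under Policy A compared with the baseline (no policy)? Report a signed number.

80

Baseline:
  F = 43
  W = 52 + 5·43 = 267
Policy A (F + 16):
  F = 43 + 16 = 59
  W = 52 + 5·59 = 347
Change in W: 347 − 267 = 80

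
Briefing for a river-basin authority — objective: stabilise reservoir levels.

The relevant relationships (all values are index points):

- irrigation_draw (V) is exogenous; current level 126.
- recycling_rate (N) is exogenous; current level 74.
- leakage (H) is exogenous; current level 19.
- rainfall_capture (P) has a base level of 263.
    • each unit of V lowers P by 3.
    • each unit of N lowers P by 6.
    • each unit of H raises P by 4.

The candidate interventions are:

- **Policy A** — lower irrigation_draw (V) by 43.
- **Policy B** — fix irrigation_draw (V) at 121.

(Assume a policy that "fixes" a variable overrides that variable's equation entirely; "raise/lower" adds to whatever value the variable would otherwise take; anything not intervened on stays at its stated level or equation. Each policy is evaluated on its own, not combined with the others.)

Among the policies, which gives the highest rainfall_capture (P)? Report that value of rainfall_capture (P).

-354

Policy A (V − 43):
  V = 126 − 43 = 83
  N = 74
  H = 19
  P = 263 − 3·83 − 6·74 + 4·19 = -354
Policy B (V := 121):
  V = 121
  N = 74
  H = 19
  P = 263 − 3·121 − 6·74 + 4·19 = -468
Comparing — Policy A: P=-354, Policy B: P=-468. Highest is -354 (Policy A).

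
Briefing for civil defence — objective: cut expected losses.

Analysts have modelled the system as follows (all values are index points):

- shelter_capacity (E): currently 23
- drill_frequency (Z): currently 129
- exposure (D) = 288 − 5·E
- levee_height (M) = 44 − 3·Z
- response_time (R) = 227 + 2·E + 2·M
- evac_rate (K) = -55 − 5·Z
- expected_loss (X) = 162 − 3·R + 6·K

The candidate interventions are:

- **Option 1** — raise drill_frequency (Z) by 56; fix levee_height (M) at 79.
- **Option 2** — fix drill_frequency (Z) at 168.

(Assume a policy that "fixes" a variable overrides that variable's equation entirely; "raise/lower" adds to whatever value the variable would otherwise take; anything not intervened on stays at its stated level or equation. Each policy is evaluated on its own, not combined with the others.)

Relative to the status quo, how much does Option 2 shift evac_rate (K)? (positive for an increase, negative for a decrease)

-195

Baseline:
  Z = 129
  K = -55 − 5·129 = -700
Option 2 (Z := 168):
  Z = 168
  K = -55 − 5·168 = -895
Change in K: -895 − (-700) = -195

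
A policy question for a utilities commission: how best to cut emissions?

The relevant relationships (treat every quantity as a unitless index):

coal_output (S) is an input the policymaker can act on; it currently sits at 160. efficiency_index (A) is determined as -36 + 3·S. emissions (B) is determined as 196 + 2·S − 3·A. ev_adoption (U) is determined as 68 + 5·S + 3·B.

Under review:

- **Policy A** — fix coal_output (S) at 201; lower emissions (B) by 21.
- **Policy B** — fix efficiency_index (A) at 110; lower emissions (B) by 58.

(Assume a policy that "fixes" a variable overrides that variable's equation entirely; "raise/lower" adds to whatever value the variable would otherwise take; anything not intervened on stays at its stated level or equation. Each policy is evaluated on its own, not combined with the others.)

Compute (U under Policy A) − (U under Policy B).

-3551

Policy A (S := 201, B − 21):
  S = 201
  A = -36 + 3·201 = 567
  B = 196 + 2·201 − 3·567 (−21 from intervention) = -1124
  U = 68 + 5·201 + 3·(-1124) = -2299
Policy B (A := 110, B − 58):
  S = 160
  A = 110
  B = 196 + 2·160 − 3·110 (−58 from intervention) = 128
  U = 68 + 5·160 + 3·128 = 1252
U: -2299 − 1252 = -3551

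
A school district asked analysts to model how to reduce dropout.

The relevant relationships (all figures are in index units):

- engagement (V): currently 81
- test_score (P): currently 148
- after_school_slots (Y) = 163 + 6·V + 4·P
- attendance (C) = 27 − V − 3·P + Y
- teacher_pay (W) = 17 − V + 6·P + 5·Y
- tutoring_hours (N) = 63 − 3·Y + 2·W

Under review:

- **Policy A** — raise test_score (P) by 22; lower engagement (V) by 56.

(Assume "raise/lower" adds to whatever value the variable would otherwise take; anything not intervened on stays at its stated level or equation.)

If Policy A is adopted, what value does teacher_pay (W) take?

5977

Policy A (P + 22, V − 56):
  V = 81 − 56 = 25
  P = 148 + 22 = 170
  Y = 163 + 6·25 + 4·170 = 993
  W = 17 − 25 + 6·170 + 5·993 = 5977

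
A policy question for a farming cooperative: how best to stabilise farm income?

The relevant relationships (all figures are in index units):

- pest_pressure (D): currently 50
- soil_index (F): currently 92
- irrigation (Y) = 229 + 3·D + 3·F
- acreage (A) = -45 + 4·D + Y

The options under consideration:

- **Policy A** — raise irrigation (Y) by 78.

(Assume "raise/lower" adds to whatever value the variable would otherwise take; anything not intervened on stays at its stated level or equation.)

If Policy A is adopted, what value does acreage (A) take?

888

Policy A (Y + 78):
  D = 50
  F = 92
  Y = 229 + 3·50 + 3·92 (+78 from intervention) = 733
  A = -45 + 4·50 + 733 = 888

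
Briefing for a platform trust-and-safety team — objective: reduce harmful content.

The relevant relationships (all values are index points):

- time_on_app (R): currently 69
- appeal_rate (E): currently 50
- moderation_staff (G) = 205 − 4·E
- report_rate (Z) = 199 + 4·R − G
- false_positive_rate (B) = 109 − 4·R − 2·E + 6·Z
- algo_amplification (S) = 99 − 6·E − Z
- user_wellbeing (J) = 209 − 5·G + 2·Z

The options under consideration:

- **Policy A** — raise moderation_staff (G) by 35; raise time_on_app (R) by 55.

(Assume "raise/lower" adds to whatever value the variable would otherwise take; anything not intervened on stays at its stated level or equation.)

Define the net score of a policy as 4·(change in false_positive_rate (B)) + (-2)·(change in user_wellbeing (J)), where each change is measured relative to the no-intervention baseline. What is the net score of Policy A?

Baseline:
  R = 69
  E = 50
  G = 205 − 4·50 = 5
  Z = 199 + 4·69 − 5 = 470
  B = 109 − 4·69 − 2·50 + 6·470 = 2553
  J = 209 − 5·5 + 2·470 = 1124
Policy A (G + 35, R + 55):
  R = 69 + 55 = 124
  E = 50
  G = 205 − 4·50 (+35 from intervention) = 40
  Z = 199 + 4·124 − 40 = 655
  B = 109 − 4·124 − 2·50 + 6·655 = 3443
  J = 209 − 5·40 + 2·655 = 1319
ΔB = 3443 − 2553 = 890; ΔJ = 1319 − 1124 = 195
Score = 4·890 + (-2)·195 = 3170

3170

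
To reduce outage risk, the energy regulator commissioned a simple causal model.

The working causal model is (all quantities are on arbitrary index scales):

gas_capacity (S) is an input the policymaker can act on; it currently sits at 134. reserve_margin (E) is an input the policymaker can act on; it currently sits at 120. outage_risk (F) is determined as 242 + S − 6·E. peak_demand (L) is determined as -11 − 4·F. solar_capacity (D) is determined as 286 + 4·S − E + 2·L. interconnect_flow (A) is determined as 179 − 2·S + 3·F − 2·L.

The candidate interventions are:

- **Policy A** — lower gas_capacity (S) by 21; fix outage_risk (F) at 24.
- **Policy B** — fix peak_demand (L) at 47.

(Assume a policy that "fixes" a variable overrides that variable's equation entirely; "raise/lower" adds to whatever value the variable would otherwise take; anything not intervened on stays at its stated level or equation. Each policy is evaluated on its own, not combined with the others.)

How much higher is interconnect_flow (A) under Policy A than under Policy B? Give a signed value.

1454

Policy A (S − 21, F := 24):
  S = 134 − 21 = 113
  E = 120
  F = 24
  L = -11 − 4·24 = -107
  A = 179 − 2·113 + 3·24 − 2·(-107) = 239
Policy B (L := 47):
  S = 134
  E = 120
  F = 242 + 134 − 6·120 = -344
  L = 47
  A = 179 − 2·134 + 3·(-344) − 2·47 = -1215
A: 239 − (-1215) = 1454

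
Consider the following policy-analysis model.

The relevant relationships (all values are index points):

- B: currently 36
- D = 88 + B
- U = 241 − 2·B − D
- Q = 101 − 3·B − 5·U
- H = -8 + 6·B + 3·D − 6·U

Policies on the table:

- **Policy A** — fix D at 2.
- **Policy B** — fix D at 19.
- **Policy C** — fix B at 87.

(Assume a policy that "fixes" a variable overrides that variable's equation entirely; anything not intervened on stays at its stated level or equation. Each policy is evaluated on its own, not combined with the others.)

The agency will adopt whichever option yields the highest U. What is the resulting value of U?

Policy A (D := 2):
  B = 36
  D = 2
  U = 241 − 2·36 − 2 = 167
Policy B (D := 19):
  B = 36
  D = 19
  U = 241 − 2·36 − 19 = 150
Policy C (B := 87):
  B = 87
  D = 88 + 87 = 175
  U = 241 − 2·87 − 175 = -108
Comparing — Policy A: U=167, Policy B: U=150, Policy C: U=-108. Highest is 167 (Policy A).

167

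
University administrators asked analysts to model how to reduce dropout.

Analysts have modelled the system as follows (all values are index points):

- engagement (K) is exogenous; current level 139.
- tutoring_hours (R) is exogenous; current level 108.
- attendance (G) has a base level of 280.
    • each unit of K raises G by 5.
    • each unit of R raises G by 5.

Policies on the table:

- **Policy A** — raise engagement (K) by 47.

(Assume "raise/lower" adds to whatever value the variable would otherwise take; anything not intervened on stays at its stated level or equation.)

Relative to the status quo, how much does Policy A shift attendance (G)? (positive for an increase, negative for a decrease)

Baseline:
  K = 139
  R = 108
  G = 280 + 5·139 + 5·108 = 1515
Policy A (K + 47):
  K = 139 + 47 = 186
  R = 108
  G = 280 + 5·186 + 5·108 = 1750
Change in G: 1750 − 1515 = 235

235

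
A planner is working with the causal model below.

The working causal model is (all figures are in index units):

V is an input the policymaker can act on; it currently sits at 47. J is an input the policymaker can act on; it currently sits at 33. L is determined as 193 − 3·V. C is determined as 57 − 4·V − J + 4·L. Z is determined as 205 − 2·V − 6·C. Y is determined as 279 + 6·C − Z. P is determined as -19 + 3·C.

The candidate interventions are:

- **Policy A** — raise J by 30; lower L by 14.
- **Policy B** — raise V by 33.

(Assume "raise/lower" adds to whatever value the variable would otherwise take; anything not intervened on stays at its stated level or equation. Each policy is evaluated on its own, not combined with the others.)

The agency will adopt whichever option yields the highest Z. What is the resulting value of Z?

2949

Policy A (J + 30, L − 14):
  V = 47
  J = 33 + 30 = 63
  L = 193 − 3·47 (−14 from intervention) = 38
  C = 57 − 4·47 − 63 + 4·38 = -42
  Z = 205 − 2·47 − 6·(-42) = 363
Policy B (V + 33):
  V = 47 + 33 = 80
  J = 33
  L = 193 − 3·80 = -47
  C = 57 − 4·80 − 33 + 4·(-47) = -484
  Z = 205 − 2·80 − 6·(-484) = 2949
Comparing — Policy A: Z=363, Policy B: Z=2949. Highest is 2949 (Policy B).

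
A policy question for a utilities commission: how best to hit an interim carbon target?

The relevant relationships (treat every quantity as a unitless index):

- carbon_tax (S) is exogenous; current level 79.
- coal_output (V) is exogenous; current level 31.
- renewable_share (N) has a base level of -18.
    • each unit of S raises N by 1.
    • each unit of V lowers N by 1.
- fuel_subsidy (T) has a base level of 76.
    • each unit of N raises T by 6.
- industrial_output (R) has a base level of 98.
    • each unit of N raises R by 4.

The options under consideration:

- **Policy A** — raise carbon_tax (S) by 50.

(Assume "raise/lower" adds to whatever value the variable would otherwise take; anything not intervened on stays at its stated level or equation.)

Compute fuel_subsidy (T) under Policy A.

Policy A (S + 50):
  S = 79 + 50 = 129
  V = 31
  N = -18 + 129 − 31 = 80
  T = 76 + 6·80 = 556

556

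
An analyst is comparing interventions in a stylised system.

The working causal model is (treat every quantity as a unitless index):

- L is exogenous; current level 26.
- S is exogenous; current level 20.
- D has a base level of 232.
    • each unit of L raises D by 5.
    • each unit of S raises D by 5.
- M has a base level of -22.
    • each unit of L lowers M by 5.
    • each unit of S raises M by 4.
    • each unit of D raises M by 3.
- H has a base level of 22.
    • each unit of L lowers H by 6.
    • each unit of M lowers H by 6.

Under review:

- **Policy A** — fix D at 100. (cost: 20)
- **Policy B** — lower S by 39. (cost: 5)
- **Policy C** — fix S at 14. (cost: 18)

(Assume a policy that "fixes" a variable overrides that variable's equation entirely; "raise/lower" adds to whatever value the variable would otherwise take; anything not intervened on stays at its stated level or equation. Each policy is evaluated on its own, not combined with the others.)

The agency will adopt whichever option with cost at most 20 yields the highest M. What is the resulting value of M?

1200

Policy A (D := 100):
  L = 26
  S = 20
  D = 100
  M = -22 − 5·26 + 4·20 + 3·100 = 228
Policy B (S − 39):
  L = 26
  S = 20 − 39 = -19
  D = 232 + 5·26 + 5·(-19) = 267
  M = -22 − 5·26 + 4·(-19) + 3·267 = 573
Policy C (S := 14):
  L = 26
  S = 14
  D = 232 + 5·26 + 5·14 = 432
  M = -22 − 5·26 + 4·14 + 3·432 = 1200
Comparing — Policy A: M=228, Policy B: M=573, Policy C: M=1200. Highest is 1200 (Policy C).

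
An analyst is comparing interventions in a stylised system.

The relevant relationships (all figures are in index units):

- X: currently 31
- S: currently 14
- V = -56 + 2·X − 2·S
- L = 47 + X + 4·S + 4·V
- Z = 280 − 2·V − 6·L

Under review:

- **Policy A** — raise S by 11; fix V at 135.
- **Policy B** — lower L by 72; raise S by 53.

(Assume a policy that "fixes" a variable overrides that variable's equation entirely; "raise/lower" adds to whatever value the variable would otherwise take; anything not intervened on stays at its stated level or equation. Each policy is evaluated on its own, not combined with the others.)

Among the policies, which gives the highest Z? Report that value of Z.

Policy A (S + 11, V := 135):
  X = 31
  S = 14 + 11 = 25
  V = 135
  L = 47 + 31 + 4·25 + 4·135 = 718
  Z = 280 − 2·135 − 6·718 = -4298
Policy B (L − 72, S + 53):
  X = 31
  S = 14 + 53 = 67
  V = -56 + 2·31 − 2·67 = -128
  L = 47 + 31 + 4·67 + 4·(-128) (−72 from intervention) = -238
  Z = 280 − 2·(-128) − 6·(-238) = 1964
Comparing — Policy A: Z=-4298, Policy B: Z=1964. Highest is 1964 (Policy B).

1964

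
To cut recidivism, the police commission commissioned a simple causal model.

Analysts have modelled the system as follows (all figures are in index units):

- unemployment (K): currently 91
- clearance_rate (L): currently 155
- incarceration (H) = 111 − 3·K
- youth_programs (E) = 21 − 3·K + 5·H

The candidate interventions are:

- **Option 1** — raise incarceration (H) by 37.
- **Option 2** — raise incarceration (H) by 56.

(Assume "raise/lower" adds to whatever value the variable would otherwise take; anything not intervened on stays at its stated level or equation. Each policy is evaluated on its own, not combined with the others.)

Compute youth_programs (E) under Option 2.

Option 2 (H + 56):
  K = 91
  H = 111 − 3·91 (+56 from intervention) = -106
  E = 21 − 3·91 + 5·(-106) = -782

-782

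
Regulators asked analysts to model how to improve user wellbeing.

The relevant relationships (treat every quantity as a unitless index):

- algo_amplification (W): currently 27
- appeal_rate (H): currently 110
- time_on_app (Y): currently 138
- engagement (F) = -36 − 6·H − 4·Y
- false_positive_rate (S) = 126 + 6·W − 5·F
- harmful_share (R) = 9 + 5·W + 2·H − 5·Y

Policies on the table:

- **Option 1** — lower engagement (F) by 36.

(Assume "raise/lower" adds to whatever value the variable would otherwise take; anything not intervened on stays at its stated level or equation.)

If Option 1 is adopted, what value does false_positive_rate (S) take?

6708

Option 1 (F − 36):
  W = 27
  H = 110
  Y = 138
  F = -36 − 6·110 − 4·138 (−36 from intervention) = -1284
  S = 126 + 6·27 − 5·(-1284) = 6708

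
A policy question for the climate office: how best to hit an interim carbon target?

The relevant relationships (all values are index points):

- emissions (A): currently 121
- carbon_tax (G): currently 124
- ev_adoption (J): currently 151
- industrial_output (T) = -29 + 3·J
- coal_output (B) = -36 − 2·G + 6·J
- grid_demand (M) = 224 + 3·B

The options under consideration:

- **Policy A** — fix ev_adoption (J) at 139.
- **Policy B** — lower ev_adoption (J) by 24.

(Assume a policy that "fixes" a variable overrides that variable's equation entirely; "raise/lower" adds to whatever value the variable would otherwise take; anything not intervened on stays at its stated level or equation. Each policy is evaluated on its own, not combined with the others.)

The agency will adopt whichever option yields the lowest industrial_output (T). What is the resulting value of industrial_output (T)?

352

Policy A (J := 139):
  J = 139
  T = -29 + 3·139 = 388
Policy B (J − 24):
  J = 151 − 24 = 127
  T = -29 + 3·127 = 352
Comparing — Policy A: T=388, Policy B: T=352. Lowest is 352 (Policy B).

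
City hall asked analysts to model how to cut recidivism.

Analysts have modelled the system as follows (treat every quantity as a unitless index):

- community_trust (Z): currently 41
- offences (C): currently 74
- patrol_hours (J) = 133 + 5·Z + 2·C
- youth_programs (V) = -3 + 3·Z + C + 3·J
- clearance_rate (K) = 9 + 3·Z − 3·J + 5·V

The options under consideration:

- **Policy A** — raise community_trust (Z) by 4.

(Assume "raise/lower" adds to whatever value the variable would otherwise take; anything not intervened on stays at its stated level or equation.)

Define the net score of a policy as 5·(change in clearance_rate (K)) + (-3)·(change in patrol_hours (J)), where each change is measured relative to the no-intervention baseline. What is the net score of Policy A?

Baseline:
  Z = 41
  C = 74
  J = 133 + 5·41 + 2·74 = 486
  V = -3 + 3·41 + 74 + 3·486 = 1652
  K = 9 + 3·41 − 3·486 + 5·1652 = 6934
Policy A (Z + 4):
  Z = 41 + 4 = 45
  C = 74
  J = 133 + 5·45 + 2·74 = 506
  V = -3 + 3·45 + 74 + 3·506 = 1724
  K = 9 + 3·45 − 3·506 + 5·1724 = 7246
ΔK = 7246 − 6934 = 312; ΔJ = 506 − 486 = 20
Score = 5·312 + (-3)·20 = 1500

1500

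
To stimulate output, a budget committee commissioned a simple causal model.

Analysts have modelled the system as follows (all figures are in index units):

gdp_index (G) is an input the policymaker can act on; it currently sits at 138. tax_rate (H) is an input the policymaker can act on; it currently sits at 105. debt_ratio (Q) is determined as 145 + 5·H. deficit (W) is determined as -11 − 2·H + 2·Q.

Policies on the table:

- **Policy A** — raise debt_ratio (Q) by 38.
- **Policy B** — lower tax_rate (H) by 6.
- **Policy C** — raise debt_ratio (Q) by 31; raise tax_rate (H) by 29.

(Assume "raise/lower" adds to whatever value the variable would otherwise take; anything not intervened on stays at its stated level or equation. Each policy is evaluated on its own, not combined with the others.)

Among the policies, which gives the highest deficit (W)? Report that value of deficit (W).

1413

Policy A (Q + 38):
  H = 105
  Q = 145 + 5·105 (+38 from intervention) = 708
  W = -11 − 2·105 + 2·708 = 1195
Policy B (H − 6):
  H = 105 − 6 = 99
  Q = 145 + 5·99 = 640
  W = -11 − 2·99 + 2·640 = 1071
Policy C (Q + 31, H + 29):
  H = 105 + 29 = 134
  Q = 145 + 5·134 (+31 from intervention) = 846
  W = -11 − 2·134 + 2·846 = 1413
Comparing — Policy A: W=1195, Policy B: W=1071, Policy C: W=1413. Highest is 1413 (Policy C).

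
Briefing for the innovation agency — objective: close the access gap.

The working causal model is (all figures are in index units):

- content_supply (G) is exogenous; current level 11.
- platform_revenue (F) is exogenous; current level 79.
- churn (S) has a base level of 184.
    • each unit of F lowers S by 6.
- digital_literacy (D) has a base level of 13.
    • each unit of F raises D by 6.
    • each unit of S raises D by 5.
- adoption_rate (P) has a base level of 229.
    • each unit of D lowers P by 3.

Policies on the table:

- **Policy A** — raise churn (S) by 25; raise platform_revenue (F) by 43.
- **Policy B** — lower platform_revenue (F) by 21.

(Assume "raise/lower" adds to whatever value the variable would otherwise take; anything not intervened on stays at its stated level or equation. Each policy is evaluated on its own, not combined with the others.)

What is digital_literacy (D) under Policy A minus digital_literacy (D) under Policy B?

-1411

Policy A (S + 25, F + 43):
  F = 79 + 43 = 122
  S = 184 − 6·122 (+25 from intervention) = -523
  D = 13 + 6·122 + 5·(-523) = -1870
Policy B (F − 21):
  F = 79 − 21 = 58
  S = 184 − 6·58 = -164
  D = 13 + 6·58 + 5·(-164) = -459
D: -1870 − (-459) = -1411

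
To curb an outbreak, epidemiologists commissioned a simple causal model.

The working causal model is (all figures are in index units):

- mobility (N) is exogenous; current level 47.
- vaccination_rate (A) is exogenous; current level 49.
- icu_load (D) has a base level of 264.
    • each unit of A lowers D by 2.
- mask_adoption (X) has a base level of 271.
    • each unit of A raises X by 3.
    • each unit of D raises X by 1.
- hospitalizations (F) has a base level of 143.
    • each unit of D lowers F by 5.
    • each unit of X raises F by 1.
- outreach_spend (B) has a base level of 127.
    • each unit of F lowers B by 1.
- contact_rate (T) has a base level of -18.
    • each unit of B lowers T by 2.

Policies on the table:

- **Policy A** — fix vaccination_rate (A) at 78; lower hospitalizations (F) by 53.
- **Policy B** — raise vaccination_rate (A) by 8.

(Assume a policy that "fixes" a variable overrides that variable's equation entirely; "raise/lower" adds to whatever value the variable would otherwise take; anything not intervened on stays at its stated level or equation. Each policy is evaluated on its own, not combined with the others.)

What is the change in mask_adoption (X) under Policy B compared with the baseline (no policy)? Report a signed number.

Baseline:
  A = 49
  D = 264 − 2·49 = 166
  X = 271 + 3·49 + 166 = 584
Policy B (A + 8):
  A = 49 + 8 = 57
  D = 264 − 2·57 = 150
  X = 271 + 3·57 + 150 = 592
Change in X: 592 − 584 = 8

8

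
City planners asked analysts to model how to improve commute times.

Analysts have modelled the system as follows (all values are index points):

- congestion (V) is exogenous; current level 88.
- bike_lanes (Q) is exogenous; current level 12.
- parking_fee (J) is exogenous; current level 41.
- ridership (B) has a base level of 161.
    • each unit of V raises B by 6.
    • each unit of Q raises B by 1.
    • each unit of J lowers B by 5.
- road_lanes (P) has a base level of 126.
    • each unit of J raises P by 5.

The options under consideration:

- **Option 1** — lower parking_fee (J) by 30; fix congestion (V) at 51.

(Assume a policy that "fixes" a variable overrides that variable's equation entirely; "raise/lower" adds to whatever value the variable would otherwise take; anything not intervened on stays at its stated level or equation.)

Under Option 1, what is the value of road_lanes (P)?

181

Option 1 (J − 30, V := 51):
  J = 41 − 30 = 11
  P = 126 + 5·11 = 181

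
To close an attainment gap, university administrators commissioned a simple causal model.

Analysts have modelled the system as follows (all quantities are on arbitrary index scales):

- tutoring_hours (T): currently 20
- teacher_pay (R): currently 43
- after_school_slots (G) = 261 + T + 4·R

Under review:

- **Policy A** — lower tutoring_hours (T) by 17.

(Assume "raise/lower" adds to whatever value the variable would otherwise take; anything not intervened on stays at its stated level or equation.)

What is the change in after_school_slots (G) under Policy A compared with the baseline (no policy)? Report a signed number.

-17

Baseline:
  T = 20
  R = 43
  G = 261 + 20 + 4·43 = 453
Policy A (T − 17):
  T = 20 − 17 = 3
  R = 43
  G = 261 + 3 + 4·43 = 436
Change in G: 436 − 453 = -17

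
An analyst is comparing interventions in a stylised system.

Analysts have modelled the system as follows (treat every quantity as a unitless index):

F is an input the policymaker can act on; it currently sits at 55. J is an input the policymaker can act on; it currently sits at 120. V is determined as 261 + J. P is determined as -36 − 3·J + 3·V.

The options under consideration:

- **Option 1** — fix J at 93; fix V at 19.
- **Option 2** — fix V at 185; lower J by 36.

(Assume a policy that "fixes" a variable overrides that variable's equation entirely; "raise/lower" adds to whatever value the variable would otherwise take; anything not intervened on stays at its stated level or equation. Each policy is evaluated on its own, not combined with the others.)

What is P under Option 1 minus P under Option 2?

Option 1 (J := 93, V := 19):
  J = 93
  V = 19
  P = -36 − 3·93 + 3·19 = -258
Option 2 (V := 185, J − 36):
  J = 120 − 36 = 84
  V = 185
  P = -36 − 3·84 + 3·185 = 267
P: -258 − 267 = -525

-525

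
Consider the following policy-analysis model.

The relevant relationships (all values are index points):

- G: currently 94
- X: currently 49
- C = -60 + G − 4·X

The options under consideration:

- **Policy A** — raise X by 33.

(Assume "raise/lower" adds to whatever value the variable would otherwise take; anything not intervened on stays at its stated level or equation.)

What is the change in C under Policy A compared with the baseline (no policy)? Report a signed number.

-132

Baseline:
  G = 94
  X = 49
  C = -60 + 94 − 4·49 = -162
Policy A (X + 33):
  G = 94
  X = 49 + 33 = 82
  C = -60 + 94 − 4·82 = -294
Change in C: -294 − (-162) = -132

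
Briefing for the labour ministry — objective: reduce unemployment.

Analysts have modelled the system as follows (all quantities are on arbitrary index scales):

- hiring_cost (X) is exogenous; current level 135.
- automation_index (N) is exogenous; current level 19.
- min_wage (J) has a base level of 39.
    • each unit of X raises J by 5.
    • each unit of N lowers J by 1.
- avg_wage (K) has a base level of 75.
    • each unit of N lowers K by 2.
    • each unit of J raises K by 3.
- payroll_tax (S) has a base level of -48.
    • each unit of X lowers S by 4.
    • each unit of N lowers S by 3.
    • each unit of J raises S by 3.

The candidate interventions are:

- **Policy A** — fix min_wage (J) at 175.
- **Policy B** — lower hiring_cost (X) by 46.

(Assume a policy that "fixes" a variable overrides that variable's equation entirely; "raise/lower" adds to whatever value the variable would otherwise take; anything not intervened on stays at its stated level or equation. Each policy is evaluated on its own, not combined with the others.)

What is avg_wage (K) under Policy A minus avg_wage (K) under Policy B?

Policy A (J := 175):
  X = 135
  N = 19
  J = 175
  K = 75 − 2·19 + 3·175 = 562
Policy B (X − 46):
  X = 135 − 46 = 89
  N = 19
  J = 39 + 5·89 − 19 = 465
  K = 75 − 2·19 + 3·465 = 1432
K: 562 − 1432 = -870

-870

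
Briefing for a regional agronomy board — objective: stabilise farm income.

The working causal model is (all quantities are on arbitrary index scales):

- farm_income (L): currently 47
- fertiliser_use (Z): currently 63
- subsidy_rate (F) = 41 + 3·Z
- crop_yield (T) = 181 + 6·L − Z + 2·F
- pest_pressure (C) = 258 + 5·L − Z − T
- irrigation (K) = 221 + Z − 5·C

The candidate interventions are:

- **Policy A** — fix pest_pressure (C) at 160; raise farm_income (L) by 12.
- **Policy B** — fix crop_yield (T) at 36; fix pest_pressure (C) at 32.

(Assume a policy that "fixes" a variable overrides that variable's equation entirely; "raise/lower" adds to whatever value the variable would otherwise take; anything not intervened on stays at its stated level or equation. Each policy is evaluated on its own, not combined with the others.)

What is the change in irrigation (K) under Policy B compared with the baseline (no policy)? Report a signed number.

-2310

Baseline:
  L = 47
  Z = 63
  F = 41 + 3·63 = 230
  T = 181 + 6·47 − 63 + 2·230 = 860
  C = 258 + 5·47 − 63 − 860 = -430
  K = 221 + 63 − 5·(-430) = 2434
Policy B (T := 36, C := 32):
  L = 47
  Z = 63
  F = 41 + 3·63 = 230
  T = 36
  C = 32
  K = 221 + 63 − 5·32 = 124
Change in K: 124 − 2434 = -2310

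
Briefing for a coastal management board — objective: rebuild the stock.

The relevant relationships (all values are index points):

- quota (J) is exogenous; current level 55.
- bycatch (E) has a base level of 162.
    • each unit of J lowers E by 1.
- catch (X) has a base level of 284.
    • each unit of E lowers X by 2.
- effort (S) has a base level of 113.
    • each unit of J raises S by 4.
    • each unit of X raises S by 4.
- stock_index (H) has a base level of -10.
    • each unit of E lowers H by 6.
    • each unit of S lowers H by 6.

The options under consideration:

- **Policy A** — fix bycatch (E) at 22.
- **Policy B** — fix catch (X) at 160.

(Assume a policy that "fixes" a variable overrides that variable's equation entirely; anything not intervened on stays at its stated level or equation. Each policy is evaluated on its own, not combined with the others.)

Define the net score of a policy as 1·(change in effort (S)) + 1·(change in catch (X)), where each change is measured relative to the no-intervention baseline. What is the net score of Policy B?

450

Baseline:
  J = 55
  E = 162 − 55 = 107
  X = 284 − 2·107 = 70
  S = 113 + 4·55 + 4·70 = 613
Policy B (X := 160):
  J = 55
  E = 162 − 55 = 107
  X = 160
  S = 113 + 4·55 + 4·160 = 973
ΔS = 973 − 613 = 360; ΔX = 160 − 70 = 90
Score = 1·360 + 1·90 = 450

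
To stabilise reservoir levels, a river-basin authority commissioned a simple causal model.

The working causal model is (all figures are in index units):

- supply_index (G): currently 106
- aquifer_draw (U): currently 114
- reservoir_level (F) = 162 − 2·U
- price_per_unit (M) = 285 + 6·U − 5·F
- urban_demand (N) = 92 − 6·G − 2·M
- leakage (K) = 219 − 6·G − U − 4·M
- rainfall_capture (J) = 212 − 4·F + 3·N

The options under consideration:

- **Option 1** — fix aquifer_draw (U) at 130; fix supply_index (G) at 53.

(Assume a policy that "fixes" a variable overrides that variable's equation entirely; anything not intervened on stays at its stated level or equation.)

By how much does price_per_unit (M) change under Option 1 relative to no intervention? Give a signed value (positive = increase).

Baseline:
  U = 114
  F = 162 − 2·114 = -66
  M = 285 + 6·114 − 5·(-66) = 1299
Option 1 (U := 130, G := 53):
  U = 130
  F = 162 − 2·130 = -98
  M = 285 + 6·130 − 5·(-98) = 1555
Change in M: 1555 − 1299 = 256

256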